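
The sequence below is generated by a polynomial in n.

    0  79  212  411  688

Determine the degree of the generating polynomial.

3

First differences: 79, 133, 199, 277
Second differences: 54, 66, 78
Third differences: 12, 12
The third differences are constant, so the polynomial has degree 3.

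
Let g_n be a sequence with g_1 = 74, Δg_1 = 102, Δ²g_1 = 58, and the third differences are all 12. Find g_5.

Build the table forward from the leading diagonal:
Third differences: 12  12  12  12  12
Second differences: 58  70  82  94  106
First differences: 102  160  230  312  406
g: 74  176  336  566  878

878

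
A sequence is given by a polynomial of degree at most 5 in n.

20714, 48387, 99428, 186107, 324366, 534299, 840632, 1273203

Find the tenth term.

2664851

D1: 27673, 51041, 86679, 138259, 209933, 306333, 432571
D2: 23368, 35638, 51580, 71674, 96400, 126238
D3: 12270, 15942, 20094, 24726, 29838
D4: 3672, 4152, 4632, 5112
D5: 480, 480, 480
Fifth differences constant at 480.
5112 + 480 = 5592;  29838 + 5592 = 35430;  126238 + 35430 = 161668;  432571 + 161668 = 594239;  1273203 + 594239 = 1867442
5592 + 480 = 6072;  35430 + 6072 = 41502;  161668 + 41502 = 203170;  594239 + 203170 = 797409;  1867442 + 797409 = 2664851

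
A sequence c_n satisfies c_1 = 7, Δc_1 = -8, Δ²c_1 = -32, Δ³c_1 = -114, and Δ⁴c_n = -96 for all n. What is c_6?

-1973

Build the table forward from the leading diagonal:
Fourth differences: -96, -96, -96, -96, -96, -96
Third differences: -114, -210, -306, -402, -498, -594
Second differences: -32, -146, -356, -662, -1064, -1562
First differences: -8, -40, -186, -542, -1204, -2268
c: 7, -1, -41, -227, -769, -1973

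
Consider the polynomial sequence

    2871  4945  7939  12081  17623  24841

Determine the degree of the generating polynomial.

4

First differences: 2074, 2994, 4142, 5542, 7218
Second differences: 920, 1148, 1400, 1676
Third differences: 228, 252, 276
Fourth differences: 24, 24
The fourth differences are constant, so the polynomial has degree 4.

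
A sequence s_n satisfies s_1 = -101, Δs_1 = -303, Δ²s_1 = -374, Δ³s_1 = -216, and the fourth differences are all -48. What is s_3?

-1081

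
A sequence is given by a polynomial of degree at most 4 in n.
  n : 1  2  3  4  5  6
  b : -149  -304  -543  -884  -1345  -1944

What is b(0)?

-60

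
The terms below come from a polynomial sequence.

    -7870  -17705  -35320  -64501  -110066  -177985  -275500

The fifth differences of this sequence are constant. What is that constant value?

D1: -9835, -17615, -29181, -45565, -67919, -97515
D2: -7780, -11566, -16384, -22354, -29596
D3: -3786, -4818, -5970, -7242
D4: -1032, -1152, -1272
D5: -120, -120

-120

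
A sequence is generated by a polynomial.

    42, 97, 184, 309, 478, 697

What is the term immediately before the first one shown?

55, 87, 125, 169, 219
32, 38, 44, 50
6, 6, 6
The third differences are constant at 6.
Work back: 32 − 6 = 26;  55 − 26 = 29;  42 − 29 = 13

13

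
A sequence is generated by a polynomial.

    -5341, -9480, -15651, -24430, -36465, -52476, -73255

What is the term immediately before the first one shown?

-2730

First differences: -4139  -6171  -8779  -12035  -16011  -20779
Second differences: -2032  -2608  -3256  -3976  -4768
Third differences: -576  -648  -720  -792
Fourth differences: -72  -72  -72
The fourth differences are constant at -72.
Work back: -576 + 72 = -504;  -2032 + 504 = -1528;  -4139 + 1528 = -2611;  -5341 + 2611 = -2730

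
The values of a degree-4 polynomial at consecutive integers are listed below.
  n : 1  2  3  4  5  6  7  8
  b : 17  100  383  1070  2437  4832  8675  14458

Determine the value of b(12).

69350

83, 283, 687, 1367, 2395, 3843, 5783
200, 404, 680, 1028, 1448, 1940
204, 276, 348, 420, 492
72, 72, 72, 72
Constant fourth difference = 72, so extend:
492 + 72 = 564;  1940 + 564 = 2504;  5783 + 2504 = 8287;  14458 + 8287 = 22745
564 + 72 = 636;  2504 + 636 = 3140;  8287 + 3140 = 11427;  22745 + 11427 = 34172
636 + 72 = 708;  3140 + 708 = 3848;  11427 + 3848 = 15275;  34172 + 15275 = 49447
708 + 72 = 780;  3848 + 780 = 4628;  15275 + 4628 = 19903;  49447 + 19903 = 69350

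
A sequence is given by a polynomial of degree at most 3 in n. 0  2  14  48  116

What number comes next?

230

First differences: 2, 12, 34, 68
Second differences: 10, 22, 34
Third differences: 12, 12
The third differences are constant (12).
34 + 12 = 46;  68 + 46 = 114;  116 + 114 = 230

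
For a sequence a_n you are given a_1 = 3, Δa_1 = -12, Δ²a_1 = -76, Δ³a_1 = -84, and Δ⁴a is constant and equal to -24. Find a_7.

Build the table forward from the leading diagonal:
Δ⁴: -24  -24  -24  -24  -24  -24  -24
Δ³: -84  -108  -132  -156  -180  -204  -228
Δ²: -76  -160  -268  -400  -556  -736  -940
Δ: -12  -88  -248  -516  -916  -1472  -2208
a: 3  -9  -97  -345  -861  -1777  -3249

-3249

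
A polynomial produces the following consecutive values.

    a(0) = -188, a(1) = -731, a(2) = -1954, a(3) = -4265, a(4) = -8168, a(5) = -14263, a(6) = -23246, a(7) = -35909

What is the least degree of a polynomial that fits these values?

4

Δ: -543, -1223, -2311, -3903, -6095, -8983, -12663
Δ²: -680, -1088, -1592, -2192, -2888, -3680
Δ³: -408, -504, -600, -696, -792
Δ⁴: -96, -96, -96, -96
The fourth differences are constant, so the polynomial has degree 4.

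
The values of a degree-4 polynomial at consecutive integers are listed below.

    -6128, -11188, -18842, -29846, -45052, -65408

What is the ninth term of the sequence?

-5060, -7654, -11004, -15206, -20356
-2594, -3350, -4202, -5150
-756, -852, -948
-96, -96
Fourth differences constant at -96.
-948 − 96 = -1044;  -5150 − 1044 = -6194;  -20356 − 6194 = -26550;  -65408 − 26550 = -91958
-1044 − 96 = -1140;  -6194 − 1140 = -7334;  -26550 − 7334 = -33884;  -91958 − 33884 = -125842
-1140 − 96 = -1236;  -7334 − 1236 = -8570;  -33884 − 8570 = -42454;  -125842 − 42454 = -168296

-168296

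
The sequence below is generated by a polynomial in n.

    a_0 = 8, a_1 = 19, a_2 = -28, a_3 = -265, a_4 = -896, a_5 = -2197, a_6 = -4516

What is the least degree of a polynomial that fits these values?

4

D1: 11, -47, -237, -631, -1301, -2319
D2: -58, -190, -394, -670, -1018
D3: -132, -204, -276, -348
D4: -72, -72, -72
The fourth differences are constant, so the polynomial has degree 4.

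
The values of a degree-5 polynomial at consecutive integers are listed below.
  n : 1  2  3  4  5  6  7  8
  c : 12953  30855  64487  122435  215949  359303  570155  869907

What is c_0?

4499

Δ: 17902  33632  57948  93514  143354  210852  299752
Δ²: 15730  24316  35566  49840  67498  88900
Δ³: 8586  11250  14274  17658  21402
Δ⁴: 2664  3024  3384  3744
Δ⁵: 360  360  360
The fifth differences are constant at 360.
Work back: 2664 − 360 = 2304;  8586 − 2304 = 6282;  15730 − 6282 = 9448;  17902 − 9448 = 8454;  12953 − 8454 = 4499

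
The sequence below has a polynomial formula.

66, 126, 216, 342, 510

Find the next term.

726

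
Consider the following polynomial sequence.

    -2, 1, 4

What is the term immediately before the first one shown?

First differences: 3  3
The first differences are constant at 3.
Work back: -2 − 3 = -5

-5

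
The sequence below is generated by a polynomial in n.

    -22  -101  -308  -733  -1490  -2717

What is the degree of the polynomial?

Δ: -79, -207, -425, -757, -1227
Δ²: -128, -218, -332, -470
Δ³: -90, -114, -138
Δ⁴: -24, -24
The fourth differences are constant, so the polynomial has degree 4.

4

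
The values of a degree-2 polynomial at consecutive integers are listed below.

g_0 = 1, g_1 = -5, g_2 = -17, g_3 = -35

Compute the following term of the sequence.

-59

First differences: -6  -12  -18
Second differences: -6  -6
The second differences are constant (-6).
-18 − 6 = -24;  -35 − 24 = -59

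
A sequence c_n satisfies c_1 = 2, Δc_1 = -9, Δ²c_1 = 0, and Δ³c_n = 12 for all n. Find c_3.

-16

Build the table forward from the leading diagonal:
D3: 12, 12, 12
D2: 0, 12, 24
D1: -9, -9, 3
c: 2, -7, -16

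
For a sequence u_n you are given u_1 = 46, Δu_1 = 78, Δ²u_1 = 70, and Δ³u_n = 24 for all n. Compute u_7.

2044

Build the table forward from the leading diagonal:
Third differences: 24  24  24  24  24  24  24
Second differences: 70  94  118  142  166  190  214
First differences: 78  148  242  360  502  668  858
u: 46  124  272  514  874  1376  2044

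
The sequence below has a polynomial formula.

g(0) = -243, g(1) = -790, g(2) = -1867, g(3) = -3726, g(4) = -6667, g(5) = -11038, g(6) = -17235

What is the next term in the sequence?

Δ: -547 , -1077 , -1859 , -2941 , -4371 , -6197
Δ²: -530 , -782 , -1082 , -1430 , -1826
Δ³: -252 , -300 , -348 , -396
Δ⁴: -48 , -48 , -48
The fourth differences are constant (-48).
-396 − 48 = -444;  -1826 − 444 = -2270;  -6197 − 2270 = -8467;  -17235 − 8467 = -25702

-25702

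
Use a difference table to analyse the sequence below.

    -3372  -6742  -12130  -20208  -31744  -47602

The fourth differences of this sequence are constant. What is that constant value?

-96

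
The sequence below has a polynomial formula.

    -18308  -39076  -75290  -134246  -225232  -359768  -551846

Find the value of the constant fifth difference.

-240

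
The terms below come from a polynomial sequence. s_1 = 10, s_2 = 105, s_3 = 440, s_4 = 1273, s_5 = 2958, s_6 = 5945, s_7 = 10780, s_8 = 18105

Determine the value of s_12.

First differences: 95 , 335 , 833 , 1685 , 2987 , 4835 , 7325
Second differences: 240 , 498 , 852 , 1302 , 1848 , 2490
Third differences: 258 , 354 , 450 , 546 , 642
Fourth differences: 96 , 96 , 96 , 96
Fourth differences constant at 96.
642 + 96 = 738;  2490 + 738 = 3228;  7325 + 3228 = 10553;  18105 + 10553 = 28658
738 + 96 = 834;  3228 + 834 = 4062;  10553 + 4062 = 14615;  28658 + 14615 = 43273
834 + 96 = 930;  4062 + 930 = 4992;  14615 + 4992 = 19607;  43273 + 19607 = 62880
930 + 96 = 1026;  4992 + 1026 = 6018;  19607 + 6018 = 25625;  62880 + 25625 = 88505

88505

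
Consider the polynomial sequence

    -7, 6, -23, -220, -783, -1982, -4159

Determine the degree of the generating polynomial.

4

First differences: 13, -29, -197, -563, -1199, -2177
Second differences: -42, -168, -366, -636, -978
Third differences: -126, -198, -270, -342
Fourth differences: -72, -72, -72
The fourth differences are constant, so the polynomial has degree 4.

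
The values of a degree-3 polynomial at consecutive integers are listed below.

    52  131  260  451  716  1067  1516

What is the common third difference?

First differences: 79, 129, 191, 265, 351, 449
Second differences: 50, 62, 74, 86, 98
Third differences: 12, 12, 12, 12

12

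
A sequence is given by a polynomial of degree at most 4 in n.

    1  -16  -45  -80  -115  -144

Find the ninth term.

D1: -17 , -29 , -35 , -35 , -29
D2: -12 , -6 , 0 , 6
D3: 6 , 6 , 6
Constant third difference = 6, so extend:
6 + 6 = 12;  -29 + 12 = -17;  -144 − 17 = -161
12 + 6 = 18;  -17 + 18 = 1;  -161 + 1 = -160
18 + 6 = 24;  1 + 24 = 25;  -160 + 25 = -135

-135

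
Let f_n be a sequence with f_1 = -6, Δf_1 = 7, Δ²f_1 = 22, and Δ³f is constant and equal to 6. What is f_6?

309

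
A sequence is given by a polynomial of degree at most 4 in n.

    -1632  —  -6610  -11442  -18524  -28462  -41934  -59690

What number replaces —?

-3494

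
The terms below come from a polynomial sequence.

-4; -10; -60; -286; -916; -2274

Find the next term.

-6 , -50 , -226 , -630 , -1358
-44 , -176 , -404 , -728
-132 , -228 , -324
-96 , -96
Constant fourth difference = -96, so extend:
-324 − 96 = -420;  -728 − 420 = -1148;  -1358 − 1148 = -2506;  -2274 − 2506 = -4780

-4780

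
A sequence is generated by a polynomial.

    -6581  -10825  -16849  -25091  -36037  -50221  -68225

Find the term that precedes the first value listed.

-3727

-4244, -6024, -8242, -10946, -14184, -18004
-1780, -2218, -2704, -3238, -3820
-438, -486, -534, -582
-48, -48, -48
The fourth differences are constant at -48.
Work back: -438 + 48 = -390;  -1780 + 390 = -1390;  -4244 + 1390 = -2854;  -6581 + 2854 = -3727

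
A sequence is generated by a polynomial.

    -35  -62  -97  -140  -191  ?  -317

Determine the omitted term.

-250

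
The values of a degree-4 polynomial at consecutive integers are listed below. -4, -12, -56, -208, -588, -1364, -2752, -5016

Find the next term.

-8468

Δ: -8, -44, -152, -380, -776, -1388, -2264
Δ²: -36, -108, -228, -396, -612, -876
Δ³: -72, -120, -168, -216, -264
Δ⁴: -48, -48, -48, -48
The fourth differences are constant (-48).
-264 − 48 = -312;  -876 − 312 = -1188;  -2264 − 1188 = -3452;  -5016 − 3452 = -8468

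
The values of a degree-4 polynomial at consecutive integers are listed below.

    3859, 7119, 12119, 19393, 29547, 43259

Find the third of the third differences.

678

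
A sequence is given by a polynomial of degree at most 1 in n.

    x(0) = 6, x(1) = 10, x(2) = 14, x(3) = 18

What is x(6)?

30

First differences: 4, 4, 4
Constant first difference = 4, so extend:
18 + 4 = 22
22 + 4 = 26
26 + 4 = 30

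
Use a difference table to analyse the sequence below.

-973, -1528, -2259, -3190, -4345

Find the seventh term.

-7423

First differences: -555, -731, -931, -1155
Second differences: -176, -200, -224
Third differences: -24, -24
The third differences are constant (-24).
-224 − 24 = -248;  -1155 − 248 = -1403;  -4345 − 1403 = -5748
-248 − 24 = -272;  -1403 − 272 = -1675;  -5748 − 1675 = -7423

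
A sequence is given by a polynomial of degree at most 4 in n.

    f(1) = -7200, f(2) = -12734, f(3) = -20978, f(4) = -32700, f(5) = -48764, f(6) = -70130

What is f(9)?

-177080

Δ: -5534, -8244, -11722, -16064, -21366
Δ²: -2710, -3478, -4342, -5302
Δ³: -768, -864, -960
Δ⁴: -96, -96
Fourth differences constant at -96.
-960 − 96 = -1056;  -5302 − 1056 = -6358;  -21366 − 6358 = -27724;  -70130 − 27724 = -97854
-1056 − 96 = -1152;  -6358 − 1152 = -7510;  -27724 − 7510 = -35234;  -97854 − 35234 = -133088
-1152 − 96 = -1248;  -7510 − 1248 = -8758;  -35234 − 8758 = -43992;  -133088 − 43992 = -177080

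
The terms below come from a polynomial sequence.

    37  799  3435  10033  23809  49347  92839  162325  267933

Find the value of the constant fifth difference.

240

First differences: 762, 2636, 6598, 13776, 25538, 43492, 69486, 105608
Second differences: 1874, 3962, 7178, 11762, 17954, 25994, 36122
Third differences: 2088, 3216, 4584, 6192, 8040, 10128
Fourth differences: 1128, 1368, 1608, 1848, 2088
Fifth differences: 240, 240, 240, 240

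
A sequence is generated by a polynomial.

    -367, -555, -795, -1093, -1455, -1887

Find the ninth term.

-3663

First differences: -188, -240, -298, -362, -432
Second differences: -52, -58, -64, -70
Third differences: -6, -6, -6
Constant third difference = -6, so extend:
-70 − 6 = -76;  -432 − 76 = -508;  -1887 − 508 = -2395
-76 − 6 = -82;  -508 − 82 = -590;  -2395 − 590 = -2985
-82 − 6 = -88;  -590 − 88 = -678;  -2985 − 678 = -3663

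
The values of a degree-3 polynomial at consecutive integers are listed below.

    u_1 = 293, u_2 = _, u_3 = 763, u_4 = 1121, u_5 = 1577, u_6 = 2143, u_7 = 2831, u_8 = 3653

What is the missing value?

Using the last 6 terms:
D1: 358, 456, 566, 688, 822
D2: 98, 110, 122, 134
D3: 12, 12, 12
Constant third difference = 12.
Extend backward: 98 − 12 = 86;  358 − 86 = 272;  763 − 272 = 491

491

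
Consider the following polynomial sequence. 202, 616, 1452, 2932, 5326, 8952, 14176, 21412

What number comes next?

31122

414, 836, 1480, 2394, 3626, 5224, 7236
422, 644, 914, 1232, 1598, 2012
222, 270, 318, 366, 414
48, 48, 48, 48
The fourth differences are constant (48).
414 + 48 = 462;  2012 + 462 = 2474;  7236 + 2474 = 9710;  21412 + 9710 = 31122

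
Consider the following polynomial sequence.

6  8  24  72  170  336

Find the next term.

588

D1: 2, 16, 48, 98, 166
D2: 14, 32, 50, 68
D3: 18, 18, 18
The third differences are constant (18).
68 + 18 = 86;  166 + 86 = 252;  336 + 252 = 588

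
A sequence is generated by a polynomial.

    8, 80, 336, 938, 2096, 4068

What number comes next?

7160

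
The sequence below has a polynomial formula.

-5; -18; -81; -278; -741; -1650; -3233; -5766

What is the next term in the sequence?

-9573

D1: -13  -63  -197  -463  -909  -1583  -2533
D2: -50  -134  -266  -446  -674  -950
D3: -84  -132  -180  -228  -276
D4: -48  -48  -48  -48
Constant fourth difference = -48, so extend:
-276 − 48 = -324;  -950 − 324 = -1274;  -2533 − 1274 = -3807;  -5766 − 3807 = -9573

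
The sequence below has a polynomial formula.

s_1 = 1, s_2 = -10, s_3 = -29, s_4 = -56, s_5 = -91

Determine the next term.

D1: -11, -19, -27, -35
D2: -8, -8, -8
The second differences are constant (-8).
-35 − 8 = -43;  -91 − 43 = -134

-134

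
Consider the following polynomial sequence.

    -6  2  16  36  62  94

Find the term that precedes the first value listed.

-8

Δ: 8, 14, 20, 26, 32
Δ²: 6, 6, 6, 6
The second differences are constant at 6.
Work back: 8 − 6 = 2;  -6 − 2 = -8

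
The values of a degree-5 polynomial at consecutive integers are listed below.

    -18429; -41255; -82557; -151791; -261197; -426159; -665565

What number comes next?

-1002167

Δ: -22826, -41302, -69234, -109406, -164962, -239406
Δ²: -18476, -27932, -40172, -55556, -74444
Δ³: -9456, -12240, -15384, -18888
Δ⁴: -2784, -3144, -3504
Δ⁵: -360, -360
Constant fifth difference = -360, so extend:
-3504 − 360 = -3864;  -18888 − 3864 = -22752;  -74444 − 22752 = -97196;  -239406 − 97196 = -336602;  -665565 − 336602 = -1002167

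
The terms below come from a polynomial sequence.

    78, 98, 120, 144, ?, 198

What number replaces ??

Using the first 4 terms:
20, 22, 24
2, 2
Constant second difference = 2.
Extend forward: 24 + 2 = 26;  144 + 26 = 170

170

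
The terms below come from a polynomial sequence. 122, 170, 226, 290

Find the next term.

48  56  64
8  8
Second differences constant at 8.
64 + 8 = 72;  290 + 72 = 362

362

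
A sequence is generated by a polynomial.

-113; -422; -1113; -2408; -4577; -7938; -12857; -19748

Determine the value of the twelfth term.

Δ: -309  -691  -1295  -2169  -3361  -4919  -6891
Δ²: -382  -604  -874  -1192  -1558  -1972
Δ³: -222  -270  -318  -366  -414
Δ⁴: -48  -48  -48  -48
Constant fourth difference = -48, so extend:
-414 − 48 = -462;  -1972 − 462 = -2434;  -6891 − 2434 = -9325;  -19748 − 9325 = -29073
-462 − 48 = -510;  -2434 − 510 = -2944;  -9325 − 2944 = -12269;  -29073 − 12269 = -41342
-510 − 48 = -558;  -2944 − 558 = -3502;  -12269 − 3502 = -15771;  -41342 − 15771 = -57113
-558 − 48 = -606;  -3502 − 606 = -4108;  -15771 − 4108 = -19879;  -57113 − 19879 = -76992

-76992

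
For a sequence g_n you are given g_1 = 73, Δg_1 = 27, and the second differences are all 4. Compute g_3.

131

Build the table forward from the leading diagonal:
Second differences: 4  4  4
First differences: 27  31  35
g: 73  100  131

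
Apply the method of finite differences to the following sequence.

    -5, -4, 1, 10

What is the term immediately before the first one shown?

-2

D1: 1  5  9
D2: 4  4
The second differences are constant at 4.
Work back: 1 − 4 = -3;  -5 + 3 = -2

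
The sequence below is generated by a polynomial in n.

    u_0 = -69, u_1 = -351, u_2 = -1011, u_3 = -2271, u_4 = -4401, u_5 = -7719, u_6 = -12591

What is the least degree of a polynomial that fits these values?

Δ: -282, -660, -1260, -2130, -3318, -4872
Δ²: -378, -600, -870, -1188, -1554
Δ³: -222, -270, -318, -366
Δ⁴: -48, -48, -48
The fourth differences are constant, so the polynomial has degree 4.

4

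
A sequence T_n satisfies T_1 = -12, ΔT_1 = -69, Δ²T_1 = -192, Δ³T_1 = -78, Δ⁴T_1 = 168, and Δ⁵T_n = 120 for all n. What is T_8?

Build the table forward from the leading diagonal:
D5: 120  120  120  120  120  120  120  120
D4: 168  288  408  528  648  768  888  1008
D3: -78  90  378  786  1314  1962  2730  3618
D2: -192  -270  -180  198  984  2298  4260  6990
D1: -69  -261  -531  -711  -513  471  2769  7029
T: -12  -81  -342  -873  -1584  -2097  -1626  1143

1143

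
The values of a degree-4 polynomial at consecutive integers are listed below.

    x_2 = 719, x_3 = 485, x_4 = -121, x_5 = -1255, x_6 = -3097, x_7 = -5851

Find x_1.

Δ: -234  -606  -1134  -1842  -2754
Δ²: -372  -528  -708  -912
Δ³: -156  -180  -204
Δ⁴: -24  -24
The fourth differences are constant at -24.
Work back: -156 + 24 = -132;  -372 + 132 = -240;  -234 + 240 = 6;  719 − 6 = 713

713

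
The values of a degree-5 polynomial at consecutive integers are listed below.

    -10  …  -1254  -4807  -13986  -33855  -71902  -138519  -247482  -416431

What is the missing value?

Using the last 8 terms:
-3553, -9179, -19869, -38047, -66617, -108963, -168949
-5626, -10690, -18178, -28570, -42346, -59986
-5064, -7488, -10392, -13776, -17640
-2424, -2904, -3384, -3864
-480, -480, -480
Constant fifth difference = -480.
Extend backward: -2424 + 480 = -1944;  -5064 + 1944 = -3120;  -5626 + 3120 = -2506;  -3553 + 2506 = -1047;  -1254 + 1047 = -207

-207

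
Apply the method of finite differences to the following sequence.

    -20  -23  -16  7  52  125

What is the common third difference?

6

First differences: -3, 7, 23, 45, 73
Second differences: 10, 16, 22, 28
Third differences: 6, 6, 6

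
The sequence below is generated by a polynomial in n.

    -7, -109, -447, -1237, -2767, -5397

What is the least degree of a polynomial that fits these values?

4

Δ: -102, -338, -790, -1530, -2630
Δ²: -236, -452, -740, -1100
Δ³: -216, -288, -360
Δ⁴: -72, -72
The fourth differences are constant, so the polynomial has degree 4.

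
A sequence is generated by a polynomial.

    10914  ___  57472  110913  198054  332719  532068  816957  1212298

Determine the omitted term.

Using the last 7 terms:
First differences: 53441, 87141, 134665, 199349, 284889, 395341
Second differences: 33700, 47524, 64684, 85540, 110452
Third differences: 13824, 17160, 20856, 24912
Fourth differences: 3336, 3696, 4056
Fifth differences: 360, 360
Constant fifth difference = 360.
Extend backward: 3336 − 360 = 2976;  13824 − 2976 = 10848;  33700 − 10848 = 22852;  53441 − 22852 = 30589;  57472 − 30589 = 26883

26883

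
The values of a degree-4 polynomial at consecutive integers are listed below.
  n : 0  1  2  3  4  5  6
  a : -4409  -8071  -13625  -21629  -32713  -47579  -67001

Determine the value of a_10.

-208249

D1: -3662 , -5554 , -8004 , -11084 , -14866 , -19422
D2: -1892 , -2450 , -3080 , -3782 , -4556
D3: -558 , -630 , -702 , -774
D4: -72 , -72 , -72
Constant fourth difference = -72, so extend:
-774 − 72 = -846;  -4556 − 846 = -5402;  -19422 − 5402 = -24824;  -67001 − 24824 = -91825
-846 − 72 = -918;  -5402 − 918 = -6320;  -24824 − 6320 = -31144;  -91825 − 31144 = -122969
-918 − 72 = -990;  -6320 − 990 = -7310;  -31144 − 7310 = -38454;  -122969 − 38454 = -161423
-990 − 72 = -1062;  -7310 − 1062 = -8372;  -38454 − 8372 = -46826;  -161423 − 46826 = -208249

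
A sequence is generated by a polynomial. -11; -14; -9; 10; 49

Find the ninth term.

-3, 5, 19, 39
8, 14, 20
6, 6
The third differences are constant (6).
20 + 6 = 26;  39 + 26 = 65;  49 + 65 = 114
26 + 6 = 32;  65 + 32 = 97;  114 + 97 = 211
32 + 6 = 38;  97 + 38 = 135;  211 + 135 = 346
38 + 6 = 44;  135 + 44 = 179;  346 + 179 = 525

525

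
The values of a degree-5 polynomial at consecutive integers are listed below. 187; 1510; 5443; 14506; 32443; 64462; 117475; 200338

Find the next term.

324091

1323, 3933, 9063, 17937, 32019, 53013, 82863
2610, 5130, 8874, 14082, 20994, 29850
2520, 3744, 5208, 6912, 8856
1224, 1464, 1704, 1944
240, 240, 240
The fifth differences are constant (240).
1944 + 240 = 2184;  8856 + 2184 = 11040;  29850 + 11040 = 40890;  82863 + 40890 = 123753;  200338 + 123753 = 324091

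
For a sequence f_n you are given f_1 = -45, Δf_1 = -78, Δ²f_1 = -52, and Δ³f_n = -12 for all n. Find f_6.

Build the table forward from the leading diagonal:
Third differences: -12, -12, -12, -12, -12, -12
Second differences: -52, -64, -76, -88, -100, -112
First differences: -78, -130, -194, -270, -358, -458
f: -45, -123, -253, -447, -717, -1075

-1075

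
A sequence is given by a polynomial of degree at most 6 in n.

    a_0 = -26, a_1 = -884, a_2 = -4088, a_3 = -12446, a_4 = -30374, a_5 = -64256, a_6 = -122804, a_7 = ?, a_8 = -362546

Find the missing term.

Using the first 7 terms:
First differences: -858  -3204  -8358  -17928  -33882  -58548
Second differences: -2346  -5154  -9570  -15954  -24666
Third differences: -2808  -4416  -6384  -8712
Fourth differences: -1608  -1968  -2328
Fifth differences: -360  -360
Constant fifth difference = -360.
Extend forward: -2328 − 360 = -2688;  -8712 − 2688 = -11400;  -24666 − 11400 = -36066;  -58548 − 36066 = -94614;  -122804 − 94614 = -217418

-217418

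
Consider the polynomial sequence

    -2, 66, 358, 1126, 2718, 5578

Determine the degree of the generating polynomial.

4

Δ: 68, 292, 768, 1592, 2860
Δ²: 224, 476, 824, 1268
Δ³: 252, 348, 444
Δ⁴: 96, 96
The fourth differences are constant, so the polynomial has degree 4.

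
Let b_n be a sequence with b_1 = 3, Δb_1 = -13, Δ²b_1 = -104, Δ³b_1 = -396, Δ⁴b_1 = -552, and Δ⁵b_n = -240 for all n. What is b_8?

Build the table forward from the leading diagonal:
Fifth differences: -240, -240, -240, -240, -240, -240, -240, -240
Fourth differences: -552, -792, -1032, -1272, -1512, -1752, -1992, -2232
Third differences: -396, -948, -1740, -2772, -4044, -5556, -7308, -9300
Second differences: -104, -500, -1448, -3188, -5960, -10004, -15560, -22868
First differences: -13, -117, -617, -2065, -5253, -11213, -21217, -36777
b: 3, -10, -127, -744, -2809, -8062, -19275, -40492

-40492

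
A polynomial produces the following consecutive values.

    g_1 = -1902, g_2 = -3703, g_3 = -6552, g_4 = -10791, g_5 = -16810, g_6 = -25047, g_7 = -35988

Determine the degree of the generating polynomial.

4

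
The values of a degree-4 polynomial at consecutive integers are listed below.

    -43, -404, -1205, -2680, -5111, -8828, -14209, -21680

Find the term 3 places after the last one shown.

-361  -801  -1475  -2431  -3717  -5381  -7471
-440  -674  -956  -1286  -1664  -2090
-234  -282  -330  -378  -426
-48  -48  -48  -48
The fourth differences are constant (-48).
-426 − 48 = -474;  -2090 − 474 = -2564;  -7471 − 2564 = -10035;  -21680 − 10035 = -31715
-474 − 48 = -522;  -2564 − 522 = -3086;  -10035 − 3086 = -13121;  -31715 − 13121 = -44836
-522 − 48 = -570;  -3086 − 570 = -3656;  -13121 − 3656 = -16777;  -44836 − 16777 = -61613

-61613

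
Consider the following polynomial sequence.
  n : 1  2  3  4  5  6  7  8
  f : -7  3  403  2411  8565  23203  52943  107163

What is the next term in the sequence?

198481

10, 400, 2008, 6154, 14638, 29740, 54220
390, 1608, 4146, 8484, 15102, 24480
1218, 2538, 4338, 6618, 9378
1320, 1800, 2280, 2760
480, 480, 480
Constant fifth difference = 480, so extend:
2760 + 480 = 3240;  9378 + 3240 = 12618;  24480 + 12618 = 37098;  54220 + 37098 = 91318;  107163 + 91318 = 198481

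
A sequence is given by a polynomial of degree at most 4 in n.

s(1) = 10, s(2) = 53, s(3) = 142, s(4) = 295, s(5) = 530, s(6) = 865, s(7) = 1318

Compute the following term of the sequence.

1907

First differences: 43, 89, 153, 235, 335, 453
Second differences: 46, 64, 82, 100, 118
Third differences: 18, 18, 18, 18
The third differences are constant (18).
118 + 18 = 136;  453 + 136 = 589;  1318 + 589 = 1907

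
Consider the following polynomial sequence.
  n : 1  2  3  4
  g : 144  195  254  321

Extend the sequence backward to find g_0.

51  59  67
8  8
The second differences are constant at 8.
Work back: 51 − 8 = 43;  144 − 43 = 101

101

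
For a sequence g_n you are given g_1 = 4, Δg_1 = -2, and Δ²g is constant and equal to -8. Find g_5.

Build the table forward from the leading diagonal:
D2: -8, -8, -8, -8, -8
D1: -2, -10, -18, -26, -34
g: 4, 2, -8, -26, -52

-52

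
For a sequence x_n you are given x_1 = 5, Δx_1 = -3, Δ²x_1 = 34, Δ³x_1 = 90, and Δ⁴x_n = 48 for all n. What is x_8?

5528

Build the table forward from the leading diagonal:
Fourth differences: 48  48  48  48  48  48  48  48
Third differences: 90  138  186  234  282  330  378  426
Second differences: 34  124  262  448  682  964  1294  1672
First differences: -3  31  155  417  865  1547  2511  3805
x: 5  2  33  188  605  1470  3017  5528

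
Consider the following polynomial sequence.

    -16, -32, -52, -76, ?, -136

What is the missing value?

-104

Using the first 4 terms:
First differences: -16, -20, -24
Second differences: -4, -4
Constant second difference = -4.
Extend forward: -24 − 4 = -28;  -76 − 28 = -104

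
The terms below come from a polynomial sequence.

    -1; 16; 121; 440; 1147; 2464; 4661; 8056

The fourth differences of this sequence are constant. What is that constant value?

48

Δ: 17, 105, 319, 707, 1317, 2197, 3395
Δ²: 88, 214, 388, 610, 880, 1198
Δ³: 126, 174, 222, 270, 318
Δ⁴: 48, 48, 48, 48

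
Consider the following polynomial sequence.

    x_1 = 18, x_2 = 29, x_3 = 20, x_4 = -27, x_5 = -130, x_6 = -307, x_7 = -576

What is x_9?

First differences: 11  -9  -47  -103  -177  -269
Second differences: -20  -38  -56  -74  -92
Third differences: -18  -18  -18  -18
The third differences are constant (-18).
-92 − 18 = -110;  -269 − 110 = -379;  -576 − 379 = -955
-110 − 18 = -128;  -379 − 128 = -507;  -955 − 507 = -1462

-1462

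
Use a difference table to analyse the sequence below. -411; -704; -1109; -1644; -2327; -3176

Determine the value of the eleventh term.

Δ: -293, -405, -535, -683, -849
Δ²: -112, -130, -148, -166
Δ³: -18, -18, -18
The third differences are constant (-18).
-166 − 18 = -184;  -849 − 184 = -1033;  -3176 − 1033 = -4209
-184 − 18 = -202;  -1033 − 202 = -1235;  -4209 − 1235 = -5444
-202 − 18 = -220;  -1235 − 220 = -1455;  -5444 − 1455 = -6899
-220 − 18 = -238;  -1455 − 238 = -1693;  -6899 − 1693 = -8592
-238 − 18 = -256;  -1693 − 256 = -1949;  -8592 − 1949 = -10541

-10541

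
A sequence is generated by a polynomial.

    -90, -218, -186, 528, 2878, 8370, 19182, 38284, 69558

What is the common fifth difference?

Δ: -128, 32, 714, 2350, 5492, 10812, 19102, 31274
Δ²: 160, 682, 1636, 3142, 5320, 8290, 12172
Δ³: 522, 954, 1506, 2178, 2970, 3882
Δ⁴: 432, 552, 672, 792, 912
Δ⁵: 120, 120, 120, 120

120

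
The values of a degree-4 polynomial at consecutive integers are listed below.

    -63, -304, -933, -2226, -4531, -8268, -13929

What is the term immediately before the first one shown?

-6

Δ: -241, -629, -1293, -2305, -3737, -5661
Δ²: -388, -664, -1012, -1432, -1924
Δ³: -276, -348, -420, -492
Δ⁴: -72, -72, -72
The fourth differences are constant at -72.
Work back: -276 + 72 = -204;  -388 + 204 = -184;  -241 + 184 = -57;  -63 + 57 = -6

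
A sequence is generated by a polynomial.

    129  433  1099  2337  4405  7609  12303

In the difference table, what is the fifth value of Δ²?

D1: 304, 666, 1238, 2068, 3204, 4694
D2: 362, 572, 830, 1136, 1490
D3: 210, 258, 306, 354
D4: 48, 48, 48

1490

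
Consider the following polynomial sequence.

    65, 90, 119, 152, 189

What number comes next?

230

First differences: 25, 29, 33, 37
Second differences: 4, 4, 4
Constant second difference = 4, so extend:
37 + 4 = 41;  189 + 41 = 230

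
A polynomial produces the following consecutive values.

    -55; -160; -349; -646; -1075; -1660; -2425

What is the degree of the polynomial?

3

Δ: -105, -189, -297, -429, -585, -765
Δ²: -84, -108, -132, -156, -180
Δ³: -24, -24, -24, -24
The third differences are constant, so the polynomial has degree 3.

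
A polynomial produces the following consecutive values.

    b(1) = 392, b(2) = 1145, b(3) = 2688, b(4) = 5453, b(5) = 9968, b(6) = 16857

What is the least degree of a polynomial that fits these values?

4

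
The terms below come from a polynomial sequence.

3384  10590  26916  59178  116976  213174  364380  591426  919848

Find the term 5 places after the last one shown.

Δ: 7206 , 16326 , 32262 , 57798 , 96198 , 151206 , 227046 , 328422
Δ²: 9120 , 15936 , 25536 , 38400 , 55008 , 75840 , 101376
Δ³: 6816 , 9600 , 12864 , 16608 , 20832 , 25536
Δ⁴: 2784 , 3264 , 3744 , 4224 , 4704
Δ⁵: 480 , 480 , 480 , 480
The fifth differences are constant (480).
4704 + 480 = 5184;  25536 + 5184 = 30720;  101376 + 30720 = 132096;  328422 + 132096 = 460518;  919848 + 460518 = 1380366
5184 + 480 = 5664;  30720 + 5664 = 36384;  132096 + 36384 = 168480;  460518 + 168480 = 628998;  1380366 + 628998 = 2009364
5664 + 480 = 6144;  36384 + 6144 = 42528;  168480 + 42528 = 211008;  628998 + 211008 = 840006;  2009364 + 840006 = 2849370
6144 + 480 = 6624;  42528 + 6624 = 49152;  211008 + 49152 = 260160;  840006 + 260160 = 1100166;  2849370 + 1100166 = 3949536
6624 + 480 = 7104;  49152 + 7104 = 56256;  260160 + 56256 = 316416;  1100166 + 316416 = 1416582;  3949536 + 1416582 = 5366118

5366118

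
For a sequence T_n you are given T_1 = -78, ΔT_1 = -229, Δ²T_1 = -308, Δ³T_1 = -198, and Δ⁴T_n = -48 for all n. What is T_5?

Build the table forward from the leading diagonal:
Fourth differences: -48, -48, -48, -48, -48
Third differences: -198, -246, -294, -342, -390
Second differences: -308, -506, -752, -1046, -1388
First differences: -229, -537, -1043, -1795, -2841
T: -78, -307, -844, -1887, -3682

-3682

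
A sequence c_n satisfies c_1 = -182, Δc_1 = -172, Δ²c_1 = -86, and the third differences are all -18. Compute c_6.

-2082

Build the table forward from the leading diagonal:
Third differences: -18  -18  -18  -18  -18  -18
Second differences: -86  -104  -122  -140  -158  -176
First differences: -172  -258  -362  -484  -624  -782
c: -182  -354  -612  -974  -1458  -2082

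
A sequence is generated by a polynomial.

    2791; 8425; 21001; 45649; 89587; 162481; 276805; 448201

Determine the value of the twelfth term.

D1: 5634, 12576, 24648, 43938, 72894, 114324, 171396
D2: 6942, 12072, 19290, 28956, 41430, 57072
D3: 5130, 7218, 9666, 12474, 15642
D4: 2088, 2448, 2808, 3168
D5: 360, 360, 360
The fifth differences are constant (360).
3168 + 360 = 3528;  15642 + 3528 = 19170;  57072 + 19170 = 76242;  171396 + 76242 = 247638;  448201 + 247638 = 695839
3528 + 360 = 3888;  19170 + 3888 = 23058;  76242 + 23058 = 99300;  247638 + 99300 = 346938;  695839 + 346938 = 1042777
3888 + 360 = 4248;  23058 + 4248 = 27306;  99300 + 27306 = 126606;  346938 + 126606 = 473544;  1042777 + 473544 = 1516321
4248 + 360 = 4608;  27306 + 4608 = 31914;  126606 + 31914 = 158520;  473544 + 158520 = 632064;  1516321 + 632064 = 2148385

2148385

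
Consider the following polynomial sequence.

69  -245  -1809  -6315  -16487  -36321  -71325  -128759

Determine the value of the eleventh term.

-539561

Δ: -314, -1564, -4506, -10172, -19834, -35004, -57434
Δ²: -1250, -2942, -5666, -9662, -15170, -22430
Δ³: -1692, -2724, -3996, -5508, -7260
Δ⁴: -1032, -1272, -1512, -1752
Δ⁵: -240, -240, -240
The fifth differences are constant (-240).
-1752 − 240 = -1992;  -7260 − 1992 = -9252;  -22430 − 9252 = -31682;  -57434 − 31682 = -89116;  -128759 − 89116 = -217875
-1992 − 240 = -2232;  -9252 − 2232 = -11484;  -31682 − 11484 = -43166;  -89116 − 43166 = -132282;  -217875 − 132282 = -350157
-2232 − 240 = -2472;  -11484 − 2472 = -13956;  -43166 − 13956 = -57122;  -132282 − 57122 = -189404;  -350157 − 189404 = -539561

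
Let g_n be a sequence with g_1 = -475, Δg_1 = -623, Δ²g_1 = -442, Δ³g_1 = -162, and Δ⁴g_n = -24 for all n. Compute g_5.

-6291

Build the table forward from the leading diagonal:
Fourth differences: -24  -24  -24  -24  -24
Third differences: -162  -186  -210  -234  -258
Second differences: -442  -604  -790  -1000  -1234
First differences: -623  -1065  -1669  -2459  -3459
g: -475  -1098  -2163  -3832  -6291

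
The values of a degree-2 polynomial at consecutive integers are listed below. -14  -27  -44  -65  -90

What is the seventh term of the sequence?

-152

First differences: -13  -17  -21  -25
Second differences: -4  -4  -4
Constant second difference = -4, so extend:
-25 − 4 = -29;  -90 − 29 = -119
-29 − 4 = -33;  -119 − 33 = -152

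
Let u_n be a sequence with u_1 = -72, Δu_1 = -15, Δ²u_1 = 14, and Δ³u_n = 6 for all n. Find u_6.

Build the table forward from the leading diagonal:
Δ³: 6  6  6  6  6  6
Δ²: 14  20  26  32  38  44
Δ: -15  -1  19  45  77  115
u: -72  -87  -88  -69  -24  53

53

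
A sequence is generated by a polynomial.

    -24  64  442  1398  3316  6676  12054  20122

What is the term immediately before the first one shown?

-14

First differences: 88  378  956  1918  3360  5378  8068
Second differences: 290  578  962  1442  2018  2690
Third differences: 288  384  480  576  672
Fourth differences: 96  96  96  96
The fourth differences are constant at 96.
Work back: 288 − 96 = 192;  290 − 192 = 98;  88 − 98 = -10;  -24 + 10 = -14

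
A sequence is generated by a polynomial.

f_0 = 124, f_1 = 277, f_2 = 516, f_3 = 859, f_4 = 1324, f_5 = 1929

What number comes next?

2692

Δ: 153, 239, 343, 465, 605
Δ²: 86, 104, 122, 140
Δ³: 18, 18, 18
Third differences constant at 18.
140 + 18 = 158;  605 + 158 = 763;  1929 + 763 = 2692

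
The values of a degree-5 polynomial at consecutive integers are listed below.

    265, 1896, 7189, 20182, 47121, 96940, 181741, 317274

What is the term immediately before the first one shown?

-14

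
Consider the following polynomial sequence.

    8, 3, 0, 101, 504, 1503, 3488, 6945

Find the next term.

-5, -3, 101, 403, 999, 1985, 3457
2, 104, 302, 596, 986, 1472
102, 198, 294, 390, 486
96, 96, 96, 96
The fourth differences are constant (96).
486 + 96 = 582;  1472 + 582 = 2054;  3457 + 2054 = 5511;  6945 + 5511 = 12456

12456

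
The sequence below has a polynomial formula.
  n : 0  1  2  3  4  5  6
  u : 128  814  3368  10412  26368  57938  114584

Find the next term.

209008

Δ: 686  2554  7044  15956  31570  56646
Δ²: 1868  4490  8912  15614  25076
Δ³: 2622  4422  6702  9462
Δ⁴: 1800  2280  2760
Δ⁵: 480  480
The fifth differences are constant (480).
2760 + 480 = 3240;  9462 + 3240 = 12702;  25076 + 12702 = 37778;  56646 + 37778 = 94424;  114584 + 94424 = 209008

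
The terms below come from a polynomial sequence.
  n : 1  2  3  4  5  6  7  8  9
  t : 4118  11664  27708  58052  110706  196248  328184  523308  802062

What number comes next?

D1: 7546, 16044, 30344, 52654, 85542, 131936, 195124, 278754
D2: 8498, 14300, 22310, 32888, 46394, 63188, 83630
D3: 5802, 8010, 10578, 13506, 16794, 20442
D4: 2208, 2568, 2928, 3288, 3648
D5: 360, 360, 360, 360
Fifth differences constant at 360.
3648 + 360 = 4008;  20442 + 4008 = 24450;  83630 + 24450 = 108080;  278754 + 108080 = 386834;  802062 + 386834 = 1188896

1188896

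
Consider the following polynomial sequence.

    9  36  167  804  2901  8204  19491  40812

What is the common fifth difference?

240

D1: 27, 131, 637, 2097, 5303, 11287, 21321
D2: 104, 506, 1460, 3206, 5984, 10034
D3: 402, 954, 1746, 2778, 4050
D4: 552, 792, 1032, 1272
D5: 240, 240, 240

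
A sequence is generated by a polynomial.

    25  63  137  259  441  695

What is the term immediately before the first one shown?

D1: 38, 74, 122, 182, 254
D2: 36, 48, 60, 72
D3: 12, 12, 12
The third differences are constant at 12.
Work back: 36 − 12 = 24;  38 − 24 = 14;  25 − 14 = 11

11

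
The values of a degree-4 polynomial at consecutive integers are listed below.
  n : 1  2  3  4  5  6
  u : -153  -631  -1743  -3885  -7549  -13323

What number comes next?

-478  -1112  -2142  -3664  -5774
-634  -1030  -1522  -2110
-396  -492  -588
-96  -96
The fourth differences are constant (-96).
-588 − 96 = -684;  -2110 − 684 = -2794;  -5774 − 2794 = -8568;  -13323 − 8568 = -21891

-21891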